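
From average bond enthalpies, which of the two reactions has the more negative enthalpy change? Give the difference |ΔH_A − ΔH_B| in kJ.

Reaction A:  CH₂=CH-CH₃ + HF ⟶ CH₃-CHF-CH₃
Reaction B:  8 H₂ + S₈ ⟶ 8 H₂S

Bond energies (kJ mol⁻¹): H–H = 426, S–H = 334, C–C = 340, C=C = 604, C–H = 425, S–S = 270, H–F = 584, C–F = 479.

Reaction A:
  Bonds broken (reactants):
    C–C: 1 × 340 = 340
    C–H: 6 × 425 = 2550
    C=C: 1 × 604 = 604
    H–F: 1 × 584 = 584
    Σ(broken) = 4078 kJ
  Bonds formed (products):
    C–C: 2 × 340 = 680
    C–F: 1 × 479 = 479
    C–H: 7 × 425 = 2975
    Σ(formed) = 4134 kJ
  ΔH_A = 4078 − 4134 = −56 kJ
Reaction B:
  Bonds broken (reactants):
    H–H: 8 × 426 = 3408
    S–S: 8 × 270 = 2160
    Σ(broken) = 5568 kJ
  Bonds formed (products):
    S–H: 16 × 334 = 5344
    Σ(formed) = 5344 kJ
  ΔH_B = 5568 − 5344 = +224 kJ
ΔH_A − ΔH_B = −280 kJ, so reaction A has the more negative ΔH; |ΔH_A − ΔH_B| = 280 kJ.

Reaction A, by 280 kJ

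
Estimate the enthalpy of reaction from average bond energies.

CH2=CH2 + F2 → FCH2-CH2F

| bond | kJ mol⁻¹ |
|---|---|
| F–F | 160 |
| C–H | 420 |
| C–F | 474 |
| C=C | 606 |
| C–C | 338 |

Bonds broken (reactants):
  C–H: 4 × 420 = 1680
  C=C: 1 × 606 = 606
  F–F: 1 × 160 = 160
  Σ(broken) = 2446 kJ
Bonds formed (products):
  C–C: 1 × 338 = 338
  C–F: 2 × 474 = 948
  C–H: 4 × 420 = 1680
  Σ(formed) = 2966 kJ
ΔH = Σ(broken) − Σ(formed) = 2446 − 2966 = −520 kJ

ΔH ≈ −520 kJ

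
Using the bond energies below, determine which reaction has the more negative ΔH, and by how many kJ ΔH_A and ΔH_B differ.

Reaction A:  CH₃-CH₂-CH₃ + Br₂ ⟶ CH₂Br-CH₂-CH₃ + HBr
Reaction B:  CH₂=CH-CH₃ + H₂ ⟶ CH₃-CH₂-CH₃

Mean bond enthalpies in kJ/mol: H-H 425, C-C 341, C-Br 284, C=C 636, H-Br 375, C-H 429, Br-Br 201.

Reaction A:
  Bonds broken (reactants):
    Br-Br: 1 × 201 = 201
    C-C: 2 × 341 = 682
    C-H: 8 × 429 = 3432
    Σ(broken) = 4315 kJ
  Bonds formed (products):
    C-Br: 1 × 284 = 284
    C-C: 2 × 341 = 682
    C-H: 7 × 429 = 3003
    H-Br: 1 × 375 = 375
    Σ(formed) = 4344 kJ
  ΔH_A = 4315 − 4344 = −29 kJ
Reaction B:
  Bonds broken (reactants):
    C-C: 1 × 341 = 341
    C-H: 6 × 429 = 2574
    C=C: 1 × 636 = 636
    H-H: 1 × 425 = 425
    Σ(broken) = 3976 kJ
  Bonds formed (products):
    C-C: 2 × 341 = 682
    C-H: 8 × 429 = 3432
    Σ(formed) = 4114 kJ
  ΔH_B = 3976 − 4114 = −138 kJ
ΔH_A − ΔH_B = +109 kJ, so reaction B has the more negative ΔH; |ΔH_A − ΔH_B| = 109 kJ.

Reaction B, by 109 kJ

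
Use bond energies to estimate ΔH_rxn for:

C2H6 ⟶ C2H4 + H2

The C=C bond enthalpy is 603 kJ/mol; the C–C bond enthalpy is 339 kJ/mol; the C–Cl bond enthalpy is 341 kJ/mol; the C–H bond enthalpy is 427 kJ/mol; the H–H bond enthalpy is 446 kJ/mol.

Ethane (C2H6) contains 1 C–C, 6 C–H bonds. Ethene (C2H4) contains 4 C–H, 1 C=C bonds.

ΔH ≈ +144 kJ

Bonds broken (reactants):
  C–C: 1 × 339 = 339
  C–H: 6 × 427 = 2562
  Σ(broken) = 2901 kJ
Bonds formed (products):
  C–H: 4 × 427 = 1708
  C=C: 1 × 603 = 603
  H–H: 1 × 446 = 446
  Σ(formed) = 2757 kJ
ΔH = Σ(broken) − Σ(formed) = 2901 − 2757 = +144 kJ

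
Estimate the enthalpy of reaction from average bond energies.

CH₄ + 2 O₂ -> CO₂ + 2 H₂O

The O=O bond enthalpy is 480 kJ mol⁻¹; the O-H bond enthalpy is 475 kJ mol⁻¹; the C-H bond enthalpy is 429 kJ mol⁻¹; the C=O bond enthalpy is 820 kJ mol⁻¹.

Bonds broken (reactants):
  C-H: 4 × 429 = 1716
  O=O: 2 × 480 = 960
  Σ(broken) = 2676 kJ
Bonds formed (products):
  C=O: 2 × 820 = 1640
  O-H: 4 × 475 = 1900
  Σ(formed) = 3540 kJ
ΔH = Σ(broken) − Σ(formed) = 2676 − 3540 = −864 kJ

ΔH ≈ −864 kJ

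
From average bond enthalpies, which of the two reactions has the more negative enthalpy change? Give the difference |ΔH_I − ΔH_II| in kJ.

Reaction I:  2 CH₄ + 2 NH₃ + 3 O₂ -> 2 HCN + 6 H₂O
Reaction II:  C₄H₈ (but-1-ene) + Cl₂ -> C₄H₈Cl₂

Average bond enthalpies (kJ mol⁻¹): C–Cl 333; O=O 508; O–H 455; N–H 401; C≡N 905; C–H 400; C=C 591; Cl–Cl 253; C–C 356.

Reaction I:
  Bonds broken (reactants):
    C–H: 8 × 400 = 3200
    N–H: 6 × 401 = 2406
    O=O: 3 × 508 = 1524
    Σ(broken) = 7130 kJ
  Bonds formed (products):
    C≡N: 2 × 905 = 1810
    C–H: 2 × 400 = 800
    O–H: 12 × 455 = 5460
    Σ(formed) = 8070 kJ
  ΔH_I = 7130 − 8070 = −940 kJ
Reaction II:
  Bonds broken (reactants):
    C–C: 2 × 356 = 712
    C–H: 8 × 400 = 3200
    C=C: 1 × 591 = 591
    Cl–Cl: 1 × 253 = 253
    Σ(broken) = 4756 kJ
  Bonds formed (products):
    C–C: 3 × 356 = 1068
    C–Cl: 2 × 333 = 666
    C–H: 8 × 400 = 3200
    Σ(formed) = 4934 kJ
  ΔH_II = 4756 − 4934 = −178 kJ
ΔH_I − ΔH_II = −762 kJ, so reaction I has the more negative ΔH; |ΔH_I − ΔH_II| = 762 kJ.

Reaction I, by 762 kJ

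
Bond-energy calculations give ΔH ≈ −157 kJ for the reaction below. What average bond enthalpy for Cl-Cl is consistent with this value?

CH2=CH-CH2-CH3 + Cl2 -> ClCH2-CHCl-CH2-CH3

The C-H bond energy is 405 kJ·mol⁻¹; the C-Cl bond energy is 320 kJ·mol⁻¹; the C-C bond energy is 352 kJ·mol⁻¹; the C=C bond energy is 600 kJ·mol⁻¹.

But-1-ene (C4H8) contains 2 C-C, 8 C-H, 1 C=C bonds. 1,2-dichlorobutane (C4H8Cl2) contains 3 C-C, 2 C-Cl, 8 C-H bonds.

Let D be the Cl-Cl bond energy.
Σ(broken) = 2×352 + 8×405 + 1×600 + 1×D = 4544 + D
Σ(formed) = 3×352 + 2×320 + 8×405 = 4936
ΔH = Σ(broken) − Σ(formed) = (4544 + D) − (4936) = −392 + D
Setting this equal to −157 kJ gives D = 235 kJ/mol.

D(Cl-Cl) ≈ 235 kJ/mol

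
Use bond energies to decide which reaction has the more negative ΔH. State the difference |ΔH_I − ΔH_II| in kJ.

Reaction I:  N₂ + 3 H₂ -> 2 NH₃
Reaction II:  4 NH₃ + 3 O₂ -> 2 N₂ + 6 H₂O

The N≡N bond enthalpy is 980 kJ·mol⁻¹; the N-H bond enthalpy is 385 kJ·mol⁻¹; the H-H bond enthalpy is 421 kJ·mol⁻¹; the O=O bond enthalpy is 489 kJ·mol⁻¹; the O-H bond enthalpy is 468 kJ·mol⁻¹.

Reaction II, by 1422 kJ

Reaction I:
  Bonds broken (reactants):
    H-H: 3 × 421 = 1263
    N≡N: 1 × 980 = 980
    Σ(broken) = 2243 kJ
  Bonds formed (products):
    N-H: 6 × 385 = 2310
    Σ(formed) = 2310 kJ
  ΔH_I = 2243 − 2310 = −67 kJ
Reaction II:
  Bonds broken (reactants):
    N-H: 12 × 385 = 4620
    O=O: 3 × 489 = 1467
    Σ(broken) = 6087 kJ
  Bonds formed (products):
    N≡N: 2 × 980 = 1960
    O-H: 12 × 468 = 5616
    Σ(formed) = 7576 kJ
  ΔH_II = 6087 − 7576 = −1489 kJ
ΔH_I − ΔH_II = +1422 kJ, so reaction II has the more negative ΔH; |ΔH_I − ΔH_II| = 1422 kJ.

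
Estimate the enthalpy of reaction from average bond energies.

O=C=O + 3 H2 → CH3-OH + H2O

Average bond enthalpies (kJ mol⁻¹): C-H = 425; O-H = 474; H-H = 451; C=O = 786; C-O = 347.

Bonds broken (reactants):
  C=O: 2 × 786 = 1572
  H-H: 3 × 451 = 1353
  Σ(broken) = 2925 kJ
Bonds formed (products):
  C-H: 3 × 425 = 1275
  C-O: 1 × 347 = 347
  O-H: 3 × 474 = 1422
  Σ(formed) = 3044 kJ
ΔH = Σ(broken) − Σ(formed) = 2925 − 3044 = −119 kJ

ΔH ≈ −119 kJ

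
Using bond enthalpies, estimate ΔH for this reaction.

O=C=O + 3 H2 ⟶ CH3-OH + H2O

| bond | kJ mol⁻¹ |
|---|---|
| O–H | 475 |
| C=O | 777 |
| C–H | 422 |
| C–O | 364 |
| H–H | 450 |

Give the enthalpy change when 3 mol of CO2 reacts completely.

Bonds broken (reactants):
  C=O: 2 × 777 = 1554
  H–H: 3 × 450 = 1350
  Σ(broken) = 2904 kJ
Bonds formed (products):
  C–H: 3 × 422 = 1266
  C–O: 1 × 364 = 364
  O–H: 3 × 475 = 1425
  Σ(formed) = 3055 kJ
ΔH = Σ(broken) − Σ(formed) = 2904 − 3055 = −151 kJ
For 3× the reaction as written: 3 × (−151) = −453 kJ

ΔH = −453 kJ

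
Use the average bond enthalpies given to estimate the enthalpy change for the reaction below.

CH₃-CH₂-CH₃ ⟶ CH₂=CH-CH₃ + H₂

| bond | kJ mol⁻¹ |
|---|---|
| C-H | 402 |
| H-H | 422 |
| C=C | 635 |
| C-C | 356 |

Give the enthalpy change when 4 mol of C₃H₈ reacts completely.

Bonds broken (reactants):
  C-C: 2 × 356 = 712
  C-H: 8 × 402 = 3216
  Σ(broken) = 3928 kJ
Bonds formed (products):
  C-C: 1 × 356 = 356
  C-H: 6 × 402 = 2412
  C=C: 1 × 635 = 635
  H-H: 1 × 422 = 422
  Σ(formed) = 3825 kJ
ΔH = Σ(broken) − Σ(formed) = 3928 − 3825 = +103 kJ
For 4× the reaction as written: 4 × (+103) = +412 kJ

ΔH = +412 kJ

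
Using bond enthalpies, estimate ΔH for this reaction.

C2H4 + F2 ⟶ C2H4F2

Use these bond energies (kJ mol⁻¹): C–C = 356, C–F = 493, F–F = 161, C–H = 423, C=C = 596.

ΔH ≈ −585 kJ

Bonds broken (reactants):
  C–H: 4 × 423 = 1692
  C=C: 1 × 596 = 596
  F–F: 1 × 161 = 161
  Σ(broken) = 2449 kJ
Bonds formed (products):
  C–C: 1 × 356 = 356
  C–F: 2 × 493 = 986
  C–H: 4 × 423 = 1692
  Σ(formed) = 3034 kJ
ΔH = Σ(broken) − Σ(formed) = 2449 − 3034 = −585 kJ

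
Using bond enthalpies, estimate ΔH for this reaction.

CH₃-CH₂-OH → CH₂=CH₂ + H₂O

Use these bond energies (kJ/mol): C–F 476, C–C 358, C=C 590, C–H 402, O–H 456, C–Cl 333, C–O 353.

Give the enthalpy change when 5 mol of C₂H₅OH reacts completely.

ΔH = +335 kJ

Bonds broken (reactants):
  C–C: 1 × 358 = 358
  C–H: 5 × 402 = 2010
  C–O: 1 × 353 = 353
  O–H: 1 × 456 = 456
  Σ(broken) = 3177 kJ
Bonds formed (products):
  C–H: 4 × 402 = 1608
  C=C: 1 × 590 = 590
  O–H: 2 × 456 = 912
  Σ(formed) = 3110 kJ
ΔH = Σ(broken) − Σ(formed) = 3177 − 3110 = +67 kJ
For 5× the reaction as written: 5 × (+67) = +335 kJ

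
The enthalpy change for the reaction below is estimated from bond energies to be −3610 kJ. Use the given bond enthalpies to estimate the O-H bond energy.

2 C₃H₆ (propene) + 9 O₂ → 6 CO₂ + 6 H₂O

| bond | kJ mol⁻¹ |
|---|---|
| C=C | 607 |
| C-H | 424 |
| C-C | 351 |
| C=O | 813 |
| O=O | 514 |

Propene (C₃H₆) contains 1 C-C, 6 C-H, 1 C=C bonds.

D(O-H) ≈ 457 kJ/mol

Let D be the O-H bond energy.
Σ(broken) = 2×351 + 12×424 + 2×607 + 9×514 = 11630
Σ(formed) = 12×813 + 12×D = 9756 + 12D
ΔH = Σ(broken) − Σ(formed) = (11630) − (9756 + 12D) = +1874 − 12D
Setting this equal to −3610 kJ gives 12D = 5484, so D = 457 kJ/mol.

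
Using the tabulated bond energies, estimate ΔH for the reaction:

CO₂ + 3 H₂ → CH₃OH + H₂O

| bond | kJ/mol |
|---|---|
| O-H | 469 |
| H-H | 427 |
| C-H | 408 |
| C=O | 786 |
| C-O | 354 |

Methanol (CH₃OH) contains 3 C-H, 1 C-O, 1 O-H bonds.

Bonds broken (reactants):
  C=O: 2 × 786 = 1572
  H-H: 3 × 427 = 1281
  Σ(broken) = 2853 kJ
Bonds formed (products):
  C-H: 3 × 408 = 1224
  C-O: 1 × 354 = 354
  O-H: 3 × 469 = 1407
  Σ(formed) = 2985 kJ
ΔH = Σ(broken) − Σ(formed) = 2853 − 2985 = −132 kJ

ΔH ≈ −132 kJ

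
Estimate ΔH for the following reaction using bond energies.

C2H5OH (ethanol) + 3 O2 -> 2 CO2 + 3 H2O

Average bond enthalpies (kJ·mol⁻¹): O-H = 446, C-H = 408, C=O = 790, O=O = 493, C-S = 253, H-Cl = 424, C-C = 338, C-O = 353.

ΔH ≈ −1180 kJ

Bonds broken (reactants):
  C-C: 1 × 338 = 338
  C-H: 5 × 408 = 2040
  C-O: 1 × 353 = 353
  O-H: 1 × 446 = 446
  O=O: 3 × 493 = 1479
  Σ(broken) = 4656 kJ
Bonds formed (products):
  C=O: 4 × 790 = 3160
  O-H: 6 × 446 = 2676
  Σ(formed) = 5836 kJ
ΔH = Σ(broken) − Σ(formed) = 4656 − 5836 = −1180 kJ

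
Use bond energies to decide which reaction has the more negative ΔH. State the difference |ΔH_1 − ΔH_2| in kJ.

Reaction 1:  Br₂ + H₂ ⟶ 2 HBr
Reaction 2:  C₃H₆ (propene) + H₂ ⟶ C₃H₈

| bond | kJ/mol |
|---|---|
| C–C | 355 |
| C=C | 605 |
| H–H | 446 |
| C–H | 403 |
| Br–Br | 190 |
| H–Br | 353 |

Reaction 2, by 40 kJ

Reaction 1:
  Bonds broken (reactants):
    Br–Br: 1 × 190 = 190
    H–H: 1 × 446 = 446
    Σ(broken) = 636 kJ
  Bonds formed (products):
    H–Br: 2 × 353 = 706
    Σ(formed) = 706 kJ
  ΔH_1 = 636 − 706 = −70 kJ
Reaction 2:
  Bonds broken (reactants):
    C–C: 1 × 355 = 355
    C–H: 6 × 403 = 2418
    C=C: 1 × 605 = 605
    H–H: 1 × 446 = 446
    Σ(broken) = 3824 kJ
  Bonds formed (products):
    C–C: 2 × 355 = 710
    C–H: 8 × 403 = 3224
    Σ(formed) = 3934 kJ
  ΔH_2 = 3824 − 3934 = −110 kJ
ΔH_1 − ΔH_2 = +40 kJ, so reaction 2 has the more negative ΔH; |ΔH_1 − ΔH_2| = 40 kJ.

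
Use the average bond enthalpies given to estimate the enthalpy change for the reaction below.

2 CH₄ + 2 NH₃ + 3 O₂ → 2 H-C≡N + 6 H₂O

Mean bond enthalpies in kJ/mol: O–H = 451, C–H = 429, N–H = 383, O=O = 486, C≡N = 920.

ΔH ≈ −922 kJ

Bonds broken (reactants):
  C–H: 8 × 429 = 3432
  N–H: 6 × 383 = 2298
  O=O: 3 × 486 = 1458
  Σ(broken) = 7188 kJ
Bonds formed (products):
  C≡N: 2 × 920 = 1840
  C–H: 2 × 429 = 858
  O–H: 12 × 451 = 5412
  Σ(formed) = 8110 kJ
ΔH = Σ(broken) − Σ(formed) = 7188 − 8110 = −922 kJ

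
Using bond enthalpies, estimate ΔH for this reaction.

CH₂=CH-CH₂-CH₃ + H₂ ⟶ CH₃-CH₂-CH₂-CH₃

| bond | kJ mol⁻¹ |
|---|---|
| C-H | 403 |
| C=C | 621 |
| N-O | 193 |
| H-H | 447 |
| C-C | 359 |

ΔH ≈ −97 kJ

Bonds broken (reactants):
  C-C: 2 × 359 = 718
  C-H: 8 × 403 = 3224
  C=C: 1 × 621 = 621
  H-H: 1 × 447 = 447
  Σ(broken) = 5010 kJ
Bonds formed (products):
  C-C: 3 × 359 = 1077
  C-H: 10 × 403 = 4030
  Σ(formed) = 5107 kJ
ΔH = Σ(broken) − Σ(formed) = 5010 − 5107 = −97 kJ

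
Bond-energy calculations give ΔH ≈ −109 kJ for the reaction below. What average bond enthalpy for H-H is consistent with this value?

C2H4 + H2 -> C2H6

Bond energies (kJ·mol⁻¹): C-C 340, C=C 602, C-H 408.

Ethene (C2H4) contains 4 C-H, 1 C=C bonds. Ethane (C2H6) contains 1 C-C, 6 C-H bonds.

Let D be the H-H bond energy.
Σ(broken) = 4×408 + 1×602 + 1×D = 2234 + D
Σ(formed) = 1×340 + 6×408 = 2788
ΔH = Σ(broken) − Σ(formed) = (2234 + D) − (2788) = −554 + D
Setting this equal to −109 kJ gives D = 445 kJ/mol.

D(H-H) ≈ 445 kJ/mol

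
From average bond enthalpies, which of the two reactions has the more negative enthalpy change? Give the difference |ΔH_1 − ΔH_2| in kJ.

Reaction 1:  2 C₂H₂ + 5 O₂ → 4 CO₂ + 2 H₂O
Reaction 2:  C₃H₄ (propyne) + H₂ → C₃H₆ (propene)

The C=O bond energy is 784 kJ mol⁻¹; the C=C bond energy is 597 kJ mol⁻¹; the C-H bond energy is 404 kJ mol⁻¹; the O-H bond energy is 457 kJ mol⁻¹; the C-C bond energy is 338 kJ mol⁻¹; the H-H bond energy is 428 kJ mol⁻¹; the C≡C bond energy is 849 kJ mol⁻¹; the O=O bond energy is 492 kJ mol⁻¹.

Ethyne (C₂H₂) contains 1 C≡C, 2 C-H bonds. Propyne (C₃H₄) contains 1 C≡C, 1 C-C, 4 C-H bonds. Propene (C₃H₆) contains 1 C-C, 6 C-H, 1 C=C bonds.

Reaction 1:
  Bonds broken (reactants):
    C≡C: 2 × 849 = 1698
    C-H: 4 × 404 = 1616
    O=O: 5 × 492 = 2460
    Σ(broken) = 5774 kJ
  Bonds formed (products):
    C=O: 8 × 784 = 6272
    O-H: 4 × 457 = 1828
    Σ(formed) = 8100 kJ
  ΔH_1 = 5774 − 8100 = −2326 kJ
Reaction 2:
  Bonds broken (reactants):
    C≡C: 1 × 849 = 849
    C-C: 1 × 338 = 338
    C-H: 4 × 404 = 1616
    H-H: 1 × 428 = 428
    Σ(broken) = 3231 kJ
  Bonds formed (products):
    C-C: 1 × 338 = 338
    C-H: 6 × 404 = 2424
    C=C: 1 × 597 = 597
    Σ(formed) = 3359 kJ
  ΔH_2 = 3231 − 3359 = −128 kJ
ΔH_1 − ΔH_2 = −2198 kJ, so reaction 1 has the more negative ΔH; |ΔH_1 − ΔH_2| = 2198 kJ.

Reaction 1, by 2198 kJ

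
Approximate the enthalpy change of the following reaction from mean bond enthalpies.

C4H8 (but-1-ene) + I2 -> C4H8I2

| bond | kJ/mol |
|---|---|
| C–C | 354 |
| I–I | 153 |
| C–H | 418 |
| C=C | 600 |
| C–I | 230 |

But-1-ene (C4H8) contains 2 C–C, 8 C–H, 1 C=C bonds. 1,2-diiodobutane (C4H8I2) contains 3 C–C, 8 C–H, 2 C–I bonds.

Bonds broken (reactants):
  C–C: 2 × 354 = 708
  C–H: 8 × 418 = 3344
  C=C: 1 × 600 = 600
  I–I: 1 × 153 = 153
  Σ(broken) = 4805 kJ
Bonds formed (products):
  C–C: 3 × 354 = 1062
  C–H: 8 × 418 = 3344
  C–I: 2 × 230 = 460
  Σ(formed) = 4866 kJ
ΔH = Σ(broken) − Σ(formed) = 4805 − 4866 = −61 kJ

ΔH ≈ −61 kJ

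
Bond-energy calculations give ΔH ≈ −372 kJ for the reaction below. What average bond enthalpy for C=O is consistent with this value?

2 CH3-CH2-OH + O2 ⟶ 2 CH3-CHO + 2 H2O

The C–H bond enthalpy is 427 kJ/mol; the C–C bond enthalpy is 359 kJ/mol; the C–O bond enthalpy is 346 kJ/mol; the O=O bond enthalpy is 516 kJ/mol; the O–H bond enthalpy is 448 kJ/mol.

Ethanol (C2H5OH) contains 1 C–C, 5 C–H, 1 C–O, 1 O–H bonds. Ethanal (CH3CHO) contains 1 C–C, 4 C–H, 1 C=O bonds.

D(C=O) ≈ 769 kJ/mol

Let D be the C=O bond energy.
Σ(broken) = 2×359 + 10×427 + 2×346 + 2×448 + 1×516 = 7092
Σ(formed) = 2×359 + 8×427 + 2×D + 4×448 = 5926 + 2D
ΔH = Σ(broken) − Σ(formed) = (7092) − (5926 + 2D) = +1166 − 2D
Setting this equal to −372 kJ gives 2D = 1538, so D = 769 kJ/mol.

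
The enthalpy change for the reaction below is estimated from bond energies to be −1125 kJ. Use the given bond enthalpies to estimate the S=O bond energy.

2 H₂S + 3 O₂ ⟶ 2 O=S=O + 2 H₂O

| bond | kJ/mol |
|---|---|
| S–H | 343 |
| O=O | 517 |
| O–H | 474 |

D(S=O) ≈ 538 kJ/mol

Let D be the S=O bond energy.
Σ(broken) = 3×517 + 4×343 = 2923
Σ(formed) = 4×474 + 4×D = 1896 + 4D
ΔH = Σ(broken) − Σ(formed) = (2923) − (1896 + 4D) = +1027 − 4D
Setting this equal to −1125 kJ gives 4D = 2152, so D = 538 kJ/mol.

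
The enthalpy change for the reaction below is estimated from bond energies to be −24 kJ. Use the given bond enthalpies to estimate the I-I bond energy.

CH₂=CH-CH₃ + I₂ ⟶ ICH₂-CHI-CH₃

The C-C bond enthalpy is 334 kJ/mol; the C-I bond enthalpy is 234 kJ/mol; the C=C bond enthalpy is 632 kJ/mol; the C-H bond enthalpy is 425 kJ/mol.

Let D be the I-I bond energy.
Σ(broken) = 1×334 + 6×425 + 1×632 + 1×D = 3516 + D
Σ(formed) = 2×334 + 6×425 + 2×234 = 3686
ΔH = Σ(broken) − Σ(formed) = (3516 + D) − (3686) = −170 + D
Setting this equal to −24 kJ gives D = 146 kJ/mol.

D(I-I) ≈ 146 kJ/mol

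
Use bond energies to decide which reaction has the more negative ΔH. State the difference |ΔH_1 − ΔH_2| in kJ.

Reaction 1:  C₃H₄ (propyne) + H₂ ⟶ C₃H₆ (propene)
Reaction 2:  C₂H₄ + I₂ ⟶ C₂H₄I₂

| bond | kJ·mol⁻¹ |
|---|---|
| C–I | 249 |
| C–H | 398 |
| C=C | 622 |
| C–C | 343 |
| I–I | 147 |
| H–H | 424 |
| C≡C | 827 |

Reaction 1:
  Bonds broken (reactants):
    C≡C: 1 × 827 = 827
    C–C: 1 × 343 = 343
    C–H: 4 × 398 = 1592
    H–H: 1 × 424 = 424
    Σ(broken) = 3186 kJ
  Bonds formed (products):
    C–C: 1 × 343 = 343
    C–H: 6 × 398 = 2388
    C=C: 1 × 622 = 622
    Σ(formed) = 3353 kJ
  ΔH_1 = 3186 − 3353 = −167 kJ
Reaction 2:
  Bonds broken (reactants):
    C–H: 4 × 398 = 1592
    C=C: 1 × 622 = 622
    I–I: 1 × 147 = 147
    Σ(broken) = 2361 kJ
  Bonds formed (products):
    C–C: 1 × 343 = 343
    C–H: 4 × 398 = 1592
    C–I: 2 × 249 = 498
    Σ(formed) = 2433 kJ
  ΔH_2 = 2361 − 2433 = −72 kJ
ΔH_1 − ΔH_2 = −95 kJ, so reaction 1 has the more negative ΔH; |ΔH_1 − ΔH_2| = 95 kJ.

Reaction 1, by 95 kJ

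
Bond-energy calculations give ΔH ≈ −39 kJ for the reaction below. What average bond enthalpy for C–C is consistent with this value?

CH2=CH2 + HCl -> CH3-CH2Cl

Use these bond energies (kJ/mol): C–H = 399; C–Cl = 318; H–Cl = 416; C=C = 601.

Let D be the C–C bond energy.
Σ(broken) = 4×399 + 1×601 + 1×416 = 2613
Σ(formed) = 1×D + 1×318 + 5×399 = 2313 + D
ΔH = Σ(broken) − Σ(formed) = (2613) − (2313 + D) = +300 − D
Setting this equal to −39 kJ gives D = 339 kJ/mol.

D(C–C) ≈ 339 kJ/mol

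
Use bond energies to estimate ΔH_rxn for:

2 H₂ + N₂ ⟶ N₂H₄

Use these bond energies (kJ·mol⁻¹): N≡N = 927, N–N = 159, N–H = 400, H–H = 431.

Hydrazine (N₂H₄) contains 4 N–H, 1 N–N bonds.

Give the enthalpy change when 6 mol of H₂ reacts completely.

Bonds broken (reactants):
  H–H: 2 × 431 = 862
  N≡N: 1 × 927 = 927
  Σ(broken) = 1789 kJ
Bonds formed (products):
  N–H: 4 × 400 = 1600
  N–N: 1 × 159 = 159
  Σ(formed) = 1759 kJ
ΔH = Σ(broken) − Σ(formed) = 1789 − 1759 = +30 kJ
For 3× the reaction as written: 3 × (+30) = +90 kJ

ΔH = +90 kJ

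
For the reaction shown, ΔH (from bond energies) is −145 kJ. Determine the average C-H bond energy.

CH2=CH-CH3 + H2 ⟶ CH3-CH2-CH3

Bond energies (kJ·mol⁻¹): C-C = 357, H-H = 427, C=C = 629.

D(C-H) ≈ 422 kJ/mol

Let D be the C-H bond energy.
Σ(broken) = 1×357 + 6×D + 1×629 + 1×427 = 1413 + 6D
Σ(formed) = 2×357 + 8×D = 714 + 8D
ΔH = Σ(broken) − Σ(formed) = (1413 + 6D) − (714 + 8D) = +699 − 2D
Setting this equal to −145 kJ gives 2D = 844, so D = 422 kJ/mol.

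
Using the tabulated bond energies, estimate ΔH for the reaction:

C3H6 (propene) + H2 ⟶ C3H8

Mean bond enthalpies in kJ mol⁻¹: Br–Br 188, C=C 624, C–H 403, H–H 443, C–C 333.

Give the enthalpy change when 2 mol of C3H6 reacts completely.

ΔH = −144 kJ

Bonds broken (reactants):
  C–C: 1 × 333 = 333
  C–H: 6 × 403 = 2418
  C=C: 1 × 624 = 624
  H–H: 1 × 443 = 443
  Σ(broken) = 3818 kJ
Bonds formed (products):
  C–C: 2 × 333 = 666
  C–H: 8 × 403 = 3224
  Σ(formed) = 3890 kJ
ΔH = Σ(broken) − Σ(formed) = 3818 − 3890 = −72 kJ
For 2× the reaction as written: 2 × (−72) = −144 kJ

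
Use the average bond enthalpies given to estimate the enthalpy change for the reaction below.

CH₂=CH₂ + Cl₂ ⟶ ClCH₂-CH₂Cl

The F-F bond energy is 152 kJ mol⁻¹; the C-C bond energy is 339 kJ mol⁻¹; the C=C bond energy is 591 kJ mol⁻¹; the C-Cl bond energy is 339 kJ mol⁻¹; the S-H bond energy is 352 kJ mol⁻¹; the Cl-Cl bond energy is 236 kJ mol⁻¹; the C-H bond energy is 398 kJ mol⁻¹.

Bonds broken (reactants):
  C-H: 4 × 398 = 1592
  C=C: 1 × 591 = 591
  Cl-Cl: 1 × 236 = 236
  Σ(broken) = 2419 kJ
Bonds formed (products):
  C-C: 1 × 339 = 339
  C-Cl: 2 × 339 = 678
  C-H: 4 × 398 = 1592
  Σ(formed) = 2609 kJ
ΔH = Σ(broken) − Σ(formed) = 2419 − 2609 = −190 kJ

ΔH ≈ −190 kJ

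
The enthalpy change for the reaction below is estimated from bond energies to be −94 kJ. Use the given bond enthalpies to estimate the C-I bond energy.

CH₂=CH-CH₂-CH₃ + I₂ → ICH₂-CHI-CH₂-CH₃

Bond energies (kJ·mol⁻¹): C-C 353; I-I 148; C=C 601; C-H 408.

D(C-I) ≈ 245 kJ/mol

Let D be the C-I bond energy.
Σ(broken) = 2×353 + 8×408 + 1×601 + 1×148 = 4719
Σ(formed) = 3×353 + 8×408 + 2×D = 4323 + 2D
ΔH = Σ(broken) − Σ(formed) = (4719) − (4323 + 2D) = +396 − 2D
Setting this equal to −94 kJ gives 2D = 490, so D = 245 kJ/mol.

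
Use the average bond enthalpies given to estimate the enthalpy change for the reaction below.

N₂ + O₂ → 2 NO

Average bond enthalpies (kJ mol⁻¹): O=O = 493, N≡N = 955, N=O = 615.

ΔH ≈ +218 kJ

Bonds broken (reactants):
  N≡N: 1 × 955 = 955
  O=O: 1 × 493 = 493
  Σ(broken) = 1448 kJ
Bonds formed (products):
  N=O: 2 × 615 = 1230
  Σ(formed) = 1230 kJ
ΔH = Σ(broken) − Σ(formed) = 1448 − 1230 = +218 kJ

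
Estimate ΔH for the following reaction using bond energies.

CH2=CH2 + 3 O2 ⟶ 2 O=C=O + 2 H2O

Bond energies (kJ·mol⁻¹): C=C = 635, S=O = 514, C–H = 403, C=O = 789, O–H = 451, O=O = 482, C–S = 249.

ΔH ≈ −1267 kJ

Bonds broken (reactants):
  C–H: 4 × 403 = 1612
  C=C: 1 × 635 = 635
  O=O: 3 × 482 = 1446
  Σ(broken) = 3693 kJ
Bonds formed (products):
  C=O: 4 × 789 = 3156
  O–H: 4 × 451 = 1804
  Σ(formed) = 4960 kJ
ΔH = Σ(broken) − Σ(formed) = 3693 − 4960 = −1267 kJ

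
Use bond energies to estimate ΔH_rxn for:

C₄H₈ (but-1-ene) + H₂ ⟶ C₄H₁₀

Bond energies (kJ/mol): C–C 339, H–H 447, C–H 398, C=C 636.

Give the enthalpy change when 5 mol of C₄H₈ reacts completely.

ΔH = −260 kJ

Bonds broken (reactants):
  C–C: 2 × 339 = 678
  C–H: 8 × 398 = 3184
  C=C: 1 × 636 = 636
  H–H: 1 × 447 = 447
  Σ(broken) = 4945 kJ
Bonds formed (products):
  C–C: 3 × 339 = 1017
  C–H: 10 × 398 = 3980
  Σ(formed) = 4997 kJ
ΔH = Σ(broken) − Σ(formed) = 4945 − 4997 = −52 kJ
For 5× the reaction as written: 5 × (−52) = −260 kJ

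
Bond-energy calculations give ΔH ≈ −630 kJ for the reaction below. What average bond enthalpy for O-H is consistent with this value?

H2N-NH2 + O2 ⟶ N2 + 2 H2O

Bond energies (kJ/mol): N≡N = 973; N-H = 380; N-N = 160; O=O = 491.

D(O-H) ≈ 457 kJ/mol

Let D be the O-H bond energy.
Σ(broken) = 4×380 + 1×160 + 1×491 = 2171
Σ(formed) = 1×973 + 4×D = 973 + 4D
ΔH = Σ(broken) − Σ(formed) = (2171) − (973 + 4D) = +1198 − 4D
Setting this equal to −630 kJ gives 4D = 1828, so D = 457 kJ/mol.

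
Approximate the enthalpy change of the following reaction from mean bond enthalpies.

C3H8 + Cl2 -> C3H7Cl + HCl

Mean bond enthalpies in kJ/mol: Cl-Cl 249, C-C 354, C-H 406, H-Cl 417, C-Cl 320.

Bonds broken (reactants):
  C-C: 2 × 354 = 708
  C-H: 8 × 406 = 3248
  Cl-Cl: 1 × 249 = 249
  Σ(broken) = 4205 kJ
Bonds formed (products):
  C-C: 2 × 354 = 708
  C-Cl: 1 × 320 = 320
  C-H: 7 × 406 = 2842
  H-Cl: 1 × 417 = 417
  Σ(formed) = 4287 kJ
ΔH = Σ(broken) − Σ(formed) = 4205 − 4287 = −82 kJ

ΔH ≈ −82 kJ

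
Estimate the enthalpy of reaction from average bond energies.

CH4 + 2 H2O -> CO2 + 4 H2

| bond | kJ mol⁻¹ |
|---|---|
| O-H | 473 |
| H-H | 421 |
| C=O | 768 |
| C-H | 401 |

ΔH ≈ +276 kJ

Bonds broken (reactants):
  C-H: 4 × 401 = 1604
  O-H: 4 × 473 = 1892
  Σ(broken) = 3496 kJ
Bonds formed (products):
  C=O: 2 × 768 = 1536
  H-H: 4 × 421 = 1684
  Σ(formed) = 3220 kJ
ΔH = Σ(broken) − Σ(formed) = 3496 − 3220 = +276 kJ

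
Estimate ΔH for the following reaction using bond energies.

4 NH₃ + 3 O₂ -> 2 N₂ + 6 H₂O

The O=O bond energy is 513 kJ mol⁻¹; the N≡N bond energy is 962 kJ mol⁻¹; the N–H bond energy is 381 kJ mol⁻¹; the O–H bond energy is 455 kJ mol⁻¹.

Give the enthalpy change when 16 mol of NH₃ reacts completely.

Bonds broken (reactants):
  N–H: 12 × 381 = 4572
  O=O: 3 × 513 = 1539
  Σ(broken) = 6111 kJ
Bonds formed (products):
  N≡N: 2 × 962 = 1924
  O–H: 12 × 455 = 5460
  Σ(formed) = 7384 kJ
ΔH = Σ(broken) − Σ(formed) = 6111 − 7384 = −1273 kJ
For 4× the reaction as written: 4 × (−1273) = −5092 kJ

ΔH = −5092 kJ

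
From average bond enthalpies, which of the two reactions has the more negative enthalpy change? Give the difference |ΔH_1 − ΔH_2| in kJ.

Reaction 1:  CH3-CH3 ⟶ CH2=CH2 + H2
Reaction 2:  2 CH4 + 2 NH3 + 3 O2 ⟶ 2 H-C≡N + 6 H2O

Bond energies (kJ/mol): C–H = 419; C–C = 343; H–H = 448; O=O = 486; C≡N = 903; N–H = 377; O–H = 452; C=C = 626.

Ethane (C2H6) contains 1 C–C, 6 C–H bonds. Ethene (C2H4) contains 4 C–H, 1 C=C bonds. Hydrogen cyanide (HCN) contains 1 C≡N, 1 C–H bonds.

Reaction 2, by 1103 kJ

Reaction 1:
  Bonds broken (reactants):
    C–C: 1 × 343 = 343
    C–H: 6 × 419 = 2514
    Σ(broken) = 2857 kJ
  Bonds formed (products):
    C–H: 4 × 419 = 1676
    C=C: 1 × 626 = 626
    H–H: 1 × 448 = 448
    Σ(formed) = 2750 kJ
  ΔH_1 = 2857 − 2750 = +107 kJ
Reaction 2:
  Bonds broken (reactants):
    C–H: 8 × 419 = 3352
    N–H: 6 × 377 = 2262
    O=O: 3 × 486 = 1458
    Σ(broken) = 7072 kJ
  Bonds formed (products):
    C≡N: 2 × 903 = 1806
    C–H: 2 × 419 = 838
    O–H: 12 × 452 = 5424
    Σ(formed) = 8068 kJ
  ΔH_2 = 7072 − 8068 = −996 kJ
ΔH_1 − ΔH_2 = +1103 kJ, so reaction 2 has the more negative ΔH; |ΔH_1 − ΔH_2| = 1103 kJ.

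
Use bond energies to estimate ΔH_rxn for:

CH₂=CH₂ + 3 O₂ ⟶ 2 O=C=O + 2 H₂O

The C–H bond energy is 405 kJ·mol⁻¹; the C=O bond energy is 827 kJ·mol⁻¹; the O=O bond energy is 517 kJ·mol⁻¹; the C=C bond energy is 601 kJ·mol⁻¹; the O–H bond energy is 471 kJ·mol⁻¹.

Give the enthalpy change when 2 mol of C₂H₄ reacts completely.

ΔH = −2840 kJ

Bonds broken (reactants):
  C–H: 4 × 405 = 1620
  C=C: 1 × 601 = 601
  O=O: 3 × 517 = 1551
  Σ(broken) = 3772 kJ
Bonds formed (products):
  C=O: 4 × 827 = 3308
  O–H: 4 × 471 = 1884
  Σ(formed) = 5192 kJ
ΔH = Σ(broken) − Σ(formed) = 3772 − 5192 = −1420 kJ
For 2× the reaction as written: 2 × (−1420) = −2840 kJ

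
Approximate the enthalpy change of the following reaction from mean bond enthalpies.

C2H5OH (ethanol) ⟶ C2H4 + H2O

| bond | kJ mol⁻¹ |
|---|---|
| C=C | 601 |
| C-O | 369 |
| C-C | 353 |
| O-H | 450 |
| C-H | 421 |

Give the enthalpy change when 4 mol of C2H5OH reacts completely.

Bonds broken (reactants):
  C-C: 1 × 353 = 353
  C-H: 5 × 421 = 2105
  C-O: 1 × 369 = 369
  O-H: 1 × 450 = 450
  Σ(broken) = 3277 kJ
Bonds formed (products):
  C-H: 4 × 421 = 1684
  C=C: 1 × 601 = 601
  O-H: 2 × 450 = 900
  Σ(formed) = 3185 kJ
ΔH = Σ(broken) − Σ(formed) = 3277 − 3185 = +92 kJ
For 4× the reaction as written: 4 × (+92) = +368 kJ

ΔH = +368 kJ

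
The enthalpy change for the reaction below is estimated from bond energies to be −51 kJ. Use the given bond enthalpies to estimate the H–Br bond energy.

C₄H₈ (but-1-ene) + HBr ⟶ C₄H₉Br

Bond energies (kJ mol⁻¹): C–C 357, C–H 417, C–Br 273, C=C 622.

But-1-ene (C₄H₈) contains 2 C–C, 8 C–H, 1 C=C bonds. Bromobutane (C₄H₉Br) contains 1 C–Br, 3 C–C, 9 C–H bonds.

D(H–Br) ≈ 374 kJ/mol

Let D be the H–Br bond energy.
Σ(broken) = 2×357 + 8×417 + 1×622 + 1×D = 4672 + D
Σ(formed) = 1×273 + 3×357 + 9×417 = 5097
ΔH = Σ(broken) − Σ(formed) = (4672 + D) − (5097) = −425 + D
Setting this equal to −51 kJ gives D = 374 kJ/mol.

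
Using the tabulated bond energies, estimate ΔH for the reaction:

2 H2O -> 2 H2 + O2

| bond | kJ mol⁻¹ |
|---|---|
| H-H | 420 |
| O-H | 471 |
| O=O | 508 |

ΔH ≈ +536 kJ

Bonds broken (reactants):
  O-H: 4 × 471 = 1884
  Σ(broken) = 1884 kJ
Bonds formed (products):
  H-H: 2 × 420 = 840
  O=O: 1 × 508 = 508
  Σ(formed) = 1348 kJ
ΔH = Σ(broken) − Σ(formed) = 1884 − 1348 = +536 kJ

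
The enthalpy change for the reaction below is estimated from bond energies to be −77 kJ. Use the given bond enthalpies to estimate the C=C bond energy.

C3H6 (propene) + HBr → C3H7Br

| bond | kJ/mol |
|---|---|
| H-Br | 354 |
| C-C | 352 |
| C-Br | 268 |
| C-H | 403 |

Let D be the C=C bond energy.
Σ(broken) = 1×352 + 6×403 + 1×D + 1×354 = 3124 + D
Σ(formed) = 1×268 + 2×352 + 7×403 = 3793
ΔH = Σ(broken) − Σ(formed) = (3124 + D) − (3793) = −669 + D
Setting this equal to −77 kJ gives D = 592 kJ/mol.

D(C=C) ≈ 592 kJ/mol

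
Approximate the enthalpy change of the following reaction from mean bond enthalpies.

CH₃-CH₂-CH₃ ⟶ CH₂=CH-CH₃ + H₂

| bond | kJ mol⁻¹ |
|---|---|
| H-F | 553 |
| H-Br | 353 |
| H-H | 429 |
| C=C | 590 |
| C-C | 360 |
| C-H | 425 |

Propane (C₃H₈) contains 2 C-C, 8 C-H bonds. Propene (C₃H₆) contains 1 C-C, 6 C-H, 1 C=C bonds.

ΔH ≈ +191 kJ

Bonds broken (reactants):
  C-C: 2 × 360 = 720
  C-H: 8 × 425 = 3400
  Σ(broken) = 4120 kJ
Bonds formed (products):
  C-C: 1 × 360 = 360
  C-H: 6 × 425 = 2550
  C=C: 1 × 590 = 590
  H-H: 1 × 429 = 429
  Σ(formed) = 3929 kJ
ΔH = Σ(broken) − Σ(formed) = 4120 − 3929 = +191 kJ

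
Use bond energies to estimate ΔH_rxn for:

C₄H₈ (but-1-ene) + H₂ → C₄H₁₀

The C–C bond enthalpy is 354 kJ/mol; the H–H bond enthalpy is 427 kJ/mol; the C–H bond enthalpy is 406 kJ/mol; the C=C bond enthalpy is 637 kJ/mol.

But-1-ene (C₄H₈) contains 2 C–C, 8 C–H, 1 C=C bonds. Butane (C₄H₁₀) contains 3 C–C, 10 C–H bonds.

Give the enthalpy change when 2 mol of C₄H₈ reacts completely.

Bonds broken (reactants):
  C–C: 2 × 354 = 708
  C–H: 8 × 406 = 3248
  C=C: 1 × 637 = 637
  H–H: 1 × 427 = 427
  Σ(broken) = 5020 kJ
Bonds formed (products):
  C–C: 3 × 354 = 1062
  C–H: 10 × 406 = 4060
  Σ(formed) = 5122 kJ
ΔH = Σ(broken) − Σ(formed) = 5020 − 5122 = −102 kJ
For 2× the reaction as written: 2 × (−102) = −204 kJ

ΔH = −204 kJ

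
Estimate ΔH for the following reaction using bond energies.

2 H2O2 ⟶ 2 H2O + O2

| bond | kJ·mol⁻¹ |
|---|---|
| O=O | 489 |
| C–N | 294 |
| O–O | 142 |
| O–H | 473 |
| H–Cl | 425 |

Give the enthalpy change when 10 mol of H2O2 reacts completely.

ΔH = −1025 kJ

Bonds broken (reactants):
  O–H: 4 × 473 = 1892
  O–O: 2 × 142 = 284
  Σ(broken) = 2176 kJ
Bonds formed (products):
  O–H: 4 × 473 = 1892
  O=O: 1 × 489 = 489
  Σ(formed) = 2381 kJ
ΔH = Σ(broken) − Σ(formed) = 2176 − 2381 = −205 kJ
For 5× the reaction as written: 5 × (−205) = −1025 kJ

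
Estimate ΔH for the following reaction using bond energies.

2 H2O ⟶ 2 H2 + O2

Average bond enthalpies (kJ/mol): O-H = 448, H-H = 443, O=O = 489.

Bonds broken (reactants):
  O-H: 4 × 448 = 1792
  Σ(broken) = 1792 kJ
Bonds formed (products):
  H-H: 2 × 443 = 886
  O=O: 1 × 489 = 489
  Σ(formed) = 1375 kJ
ΔH = Σ(broken) − Σ(formed) = 1792 − 1375 = +417 kJ

ΔH ≈ +417 kJ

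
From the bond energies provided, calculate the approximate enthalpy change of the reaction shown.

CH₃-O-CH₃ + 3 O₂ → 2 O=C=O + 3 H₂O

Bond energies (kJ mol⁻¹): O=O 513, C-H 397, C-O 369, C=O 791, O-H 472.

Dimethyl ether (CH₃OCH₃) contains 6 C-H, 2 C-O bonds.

Bonds broken (reactants):
  C-H: 6 × 397 = 2382
  C-O: 2 × 369 = 738
  O=O: 3 × 513 = 1539
  Σ(broken) = 4659 kJ
Bonds formed (products):
  C=O: 4 × 791 = 3164
  O-H: 6 × 472 = 2832
  Σ(formed) = 5996 kJ
ΔH = Σ(broken) − Σ(formed) = 4659 − 5996 = −1337 kJ

ΔH ≈ −1337 kJ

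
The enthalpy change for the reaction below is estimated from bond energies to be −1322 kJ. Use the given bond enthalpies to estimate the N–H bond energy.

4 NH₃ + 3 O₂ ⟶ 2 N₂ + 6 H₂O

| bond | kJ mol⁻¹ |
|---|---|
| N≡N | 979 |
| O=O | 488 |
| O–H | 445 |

Let D be the N–H bond energy.
Σ(broken) = 12×D + 3×488 = 1464 + 12D
Σ(formed) = 2×979 + 12×445 = 7298
ΔH = Σ(broken) − Σ(formed) = (1464 + 12D) − (7298) = −5834 + 12D
Setting this equal to −1322 kJ gives 12D = 4512, so D = 376 kJ/mol.

D(N–H) ≈ 376 kJ/mol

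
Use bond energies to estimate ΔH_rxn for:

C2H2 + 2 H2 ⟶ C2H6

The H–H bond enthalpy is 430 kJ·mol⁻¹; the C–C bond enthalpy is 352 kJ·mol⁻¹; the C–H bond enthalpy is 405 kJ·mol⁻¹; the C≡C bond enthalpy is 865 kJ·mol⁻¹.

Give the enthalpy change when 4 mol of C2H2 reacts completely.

ΔH = −988 kJ

Bonds broken (reactants):
  C≡C: 1 × 865 = 865
  C–H: 2 × 405 = 810
  H–H: 2 × 430 = 860
  Σ(broken) = 2535 kJ
Bonds formed (products):
  C–C: 1 × 352 = 352
  C–H: 6 × 405 = 2430
  Σ(formed) = 2782 kJ
ΔH = Σ(broken) − Σ(formed) = 2535 − 2782 = −247 kJ
For 4× the reaction as written: 4 × (−247) = −988 kJ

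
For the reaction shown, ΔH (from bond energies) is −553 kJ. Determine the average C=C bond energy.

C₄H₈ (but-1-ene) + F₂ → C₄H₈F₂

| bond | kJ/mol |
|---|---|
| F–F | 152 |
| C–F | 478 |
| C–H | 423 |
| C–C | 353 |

D(C=C) ≈ 604 kJ/mol

Let D be the C=C bond energy.
Σ(broken) = 2×353 + 8×423 + 1×D + 1×152 = 4242 + D
Σ(formed) = 3×353 + 2×478 + 8×423 = 5399
ΔH = Σ(broken) − Σ(formed) = (4242 + D) − (5399) = −1157 + D
Setting this equal to −553 kJ gives D = 604 kJ/mol.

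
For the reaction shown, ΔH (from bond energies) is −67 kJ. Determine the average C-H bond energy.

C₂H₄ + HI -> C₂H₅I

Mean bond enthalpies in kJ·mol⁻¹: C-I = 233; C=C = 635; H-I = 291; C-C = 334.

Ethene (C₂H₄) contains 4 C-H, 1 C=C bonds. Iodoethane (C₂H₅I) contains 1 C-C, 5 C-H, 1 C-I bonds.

Let D be the C-H bond energy.
Σ(broken) = 4×D + 1×635 + 1×291 = 926 + 4D
Σ(formed) = 1×334 + 5×D + 1×233 = 567 + 5D
ΔH = Σ(broken) − Σ(formed) = (926 + 4D) − (567 + 5D) = +359 − D
Setting this equal to −67 kJ gives D = 426 kJ/mol.

D(C-H) ≈ 426 kJ/mol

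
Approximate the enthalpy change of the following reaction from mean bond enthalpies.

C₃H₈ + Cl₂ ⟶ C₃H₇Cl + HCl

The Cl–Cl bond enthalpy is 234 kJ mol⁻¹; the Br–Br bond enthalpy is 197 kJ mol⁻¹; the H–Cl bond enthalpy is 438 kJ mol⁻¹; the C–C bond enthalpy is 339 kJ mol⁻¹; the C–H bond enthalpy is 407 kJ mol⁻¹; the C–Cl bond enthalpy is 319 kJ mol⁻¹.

ΔH ≈ −116 kJ

Bonds broken (reactants):
  C–C: 2 × 339 = 678
  C–H: 8 × 407 = 3256
  Cl–Cl: 1 × 234 = 234
  Σ(broken) = 4168 kJ
Bonds formed (products):
  C–C: 2 × 339 = 678
  C–Cl: 1 × 319 = 319
  C–H: 7 × 407 = 2849
  H–Cl: 1 × 438 = 438
  Σ(formed) = 4284 kJ
ΔH = Σ(broken) − Σ(formed) = 4168 − 4284 = −116 kJ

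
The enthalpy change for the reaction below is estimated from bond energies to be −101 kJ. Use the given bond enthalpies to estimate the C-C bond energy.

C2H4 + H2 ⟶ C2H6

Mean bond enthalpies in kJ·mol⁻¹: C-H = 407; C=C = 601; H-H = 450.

D(C-C) ≈ 338 kJ/mol

Let D be the C-C bond energy.
Σ(broken) = 4×407 + 1×601 + 1×450 = 2679
Σ(formed) = 1×D + 6×407 = 2442 + D
ΔH = Σ(broken) − Σ(formed) = (2679) − (2442 + D) = +237 − D
Setting this equal to −101 kJ gives D = 338 kJ/mol.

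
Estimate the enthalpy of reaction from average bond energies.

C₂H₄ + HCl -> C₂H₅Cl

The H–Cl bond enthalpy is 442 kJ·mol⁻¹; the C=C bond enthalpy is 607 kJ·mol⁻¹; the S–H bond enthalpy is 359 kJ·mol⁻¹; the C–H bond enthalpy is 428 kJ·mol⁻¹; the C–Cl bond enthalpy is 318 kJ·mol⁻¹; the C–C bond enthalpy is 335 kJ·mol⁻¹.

ΔH ≈ −32 kJ

Bonds broken (reactants):
  C–H: 4 × 428 = 1712
  C=C: 1 × 607 = 607
  H–Cl: 1 × 442 = 442
  Σ(broken) = 2761 kJ
Bonds formed (products):
  C–C: 1 × 335 = 335
  C–Cl: 1 × 318 = 318
  C–H: 5 × 428 = 2140
  Σ(formed) = 2793 kJ
ΔH = Σ(broken) − Σ(formed) = 2761 − 2793 = −32 kJ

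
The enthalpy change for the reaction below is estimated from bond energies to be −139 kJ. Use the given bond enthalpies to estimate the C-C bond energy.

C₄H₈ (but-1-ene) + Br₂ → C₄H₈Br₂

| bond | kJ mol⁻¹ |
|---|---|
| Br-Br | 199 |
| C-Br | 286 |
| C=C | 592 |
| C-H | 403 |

Let D be the C-C bond energy.
Σ(broken) = 1×199 + 2×D + 8×403 + 1×592 = 4015 + 2D
Σ(formed) = 2×286 + 3×D + 8×403 = 3796 + 3D
ΔH = Σ(broken) − Σ(formed) = (4015 + 2D) − (3796 + 3D) = +219 − D
Setting this equal to −139 kJ gives D = 358 kJ/mol.

D(C-C) ≈ 358 kJ/mol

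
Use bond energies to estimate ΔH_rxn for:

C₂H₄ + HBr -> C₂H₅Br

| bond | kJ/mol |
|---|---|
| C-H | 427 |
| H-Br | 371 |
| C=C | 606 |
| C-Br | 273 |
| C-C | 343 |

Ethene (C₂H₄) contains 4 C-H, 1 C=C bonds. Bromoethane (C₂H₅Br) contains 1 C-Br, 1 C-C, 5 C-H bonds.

ΔH ≈ −66 kJ

Bonds broken (reactants):
  C-H: 4 × 427 = 1708
  C=C: 1 × 606 = 606
  H-Br: 1 × 371 = 371
  Σ(broken) = 2685 kJ
Bonds formed (products):
  C-Br: 1 × 273 = 273
  C-C: 1 × 343 = 343
  C-H: 5 × 427 = 2135
  Σ(formed) = 2751 kJ
ΔH = Σ(broken) − Σ(formed) = 2685 − 2751 = −66 kJ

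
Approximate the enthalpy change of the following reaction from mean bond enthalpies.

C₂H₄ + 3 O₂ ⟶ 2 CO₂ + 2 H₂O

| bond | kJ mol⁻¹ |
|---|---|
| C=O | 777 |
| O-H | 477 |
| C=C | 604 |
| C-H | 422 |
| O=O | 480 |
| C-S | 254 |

ΔH ≈ −1284 kJ

Bonds broken (reactants):
  C-H: 4 × 422 = 1688
  C=C: 1 × 604 = 604
  O=O: 3 × 480 = 1440
  Σ(broken) = 3732 kJ
Bonds formed (products):
  C=O: 4 × 777 = 3108
  O-H: 4 × 477 = 1908
  Σ(formed) = 5016 kJ
ΔH = Σ(broken) − Σ(formed) = 3732 − 5016 = −1284 kJ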